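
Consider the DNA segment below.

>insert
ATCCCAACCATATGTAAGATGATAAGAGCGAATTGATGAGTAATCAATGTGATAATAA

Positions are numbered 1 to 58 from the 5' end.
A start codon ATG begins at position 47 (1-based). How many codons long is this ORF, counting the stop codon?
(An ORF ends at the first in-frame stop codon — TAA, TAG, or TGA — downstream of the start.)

Codons from position 47: ATG (47–49), TGA (50–52).
TGA is the first in-frame stop; that's 2 codons including the stop.

2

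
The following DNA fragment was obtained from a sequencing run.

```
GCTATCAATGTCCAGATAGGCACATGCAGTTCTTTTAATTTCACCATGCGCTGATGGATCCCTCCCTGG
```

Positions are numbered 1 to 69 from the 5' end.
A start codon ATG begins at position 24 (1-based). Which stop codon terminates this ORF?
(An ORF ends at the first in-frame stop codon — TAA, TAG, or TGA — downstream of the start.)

Codons from position 24: ATG (24–26), CAG (27–29), TTC (30–32), TTT (33–35), TAA (36–38).
The first in-frame stop codon is TAA.

TAA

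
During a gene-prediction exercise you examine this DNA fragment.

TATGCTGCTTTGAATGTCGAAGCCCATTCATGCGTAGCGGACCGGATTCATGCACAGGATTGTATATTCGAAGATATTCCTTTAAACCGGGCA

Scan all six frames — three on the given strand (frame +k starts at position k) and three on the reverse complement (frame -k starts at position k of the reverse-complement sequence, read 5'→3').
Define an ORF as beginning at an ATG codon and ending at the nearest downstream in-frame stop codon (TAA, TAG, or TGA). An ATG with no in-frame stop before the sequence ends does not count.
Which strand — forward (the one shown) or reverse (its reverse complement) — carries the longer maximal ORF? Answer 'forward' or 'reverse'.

Reverse complement (5'→3'): TGCCCGGTTTAAAGGAATATCTTCGAATATACAATCCTGTGCATGAATCCGGTCCGCTACGCATGAATGGGCTTCGACATTCAAAGCAGCATA
Frame +1: TAT GCT GCT TTG AAT GTC GAA GCC CAT TCA TGC GTA GCG GAC CGG ATT CAT GCA CAG GAT TGT ATA TTC GAA GAT ATT CCT TTA AAC CGG GCA — no ATG→stop ORF.
Frame +2: ATG CTG CTT TGA ATG TCG AAG CCC ATT CAT GCG TAG CGG ACC GGA TTC ATG CAC AGG ATT GTA TAT TCG AAG ATA TTC CTT TAA ACC GGG — ATG at 2, stop TGA at 11 → 12 nt; ATG at 14, stop TAG at 35 → 24 nt; ATG at 50, stop TAA at 83 → 36 nt.
Frame +3: TGC TGC TTT GAA TGT CGA AGC CCA TTC ATG CGT AGC GGA CCG GAT TCA TGC ACA GGA TTG TAT ATT CGA AGA TAT TCC TTT AAA CCG GGC — no ATG→stop ORF.
Frame -1: TGC CCG GTT TAA AGG AAT ATC TTC GAA TAT ACA ATC CTG TGC ATG AAT CCG GTC CGC TAC GCA TGA ATG GGC TTC GAC ATT CAA AGC AGC ATA — ATG at 43, stop TGA at 64 → 24 nt.
Frame -2: GCC CGG TTT AAA GGA ATA TCT TCG AAT ATA CAA TCC TGT GCA TGA ATC CGG TCC GCT ACG CAT GAA TGG GCT TCG ACA TTC AAA GCA GCA — no ATG→stop ORF.
Frame -3: CCC GGT TTA AAG GAA TAT CTT CGA ATA TAC AAT CCT GTG CAT GAA TCC GGT CCG CTA CGC ATG AAT GGG CTT CGA CAT TCA AAG CAG CAT — no ATG→stop ORF.
Forward-strand max 36 nt; reverse-strand max 24 nt. The forward strand has the longer ORF.

forward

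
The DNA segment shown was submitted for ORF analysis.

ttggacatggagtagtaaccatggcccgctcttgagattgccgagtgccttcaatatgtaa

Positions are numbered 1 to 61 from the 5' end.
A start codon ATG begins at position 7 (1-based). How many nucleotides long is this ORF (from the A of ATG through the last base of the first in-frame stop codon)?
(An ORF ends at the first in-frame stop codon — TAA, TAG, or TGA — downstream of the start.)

9

Codons from position 7: ATG (7–9), GAG (10–12), TAG (13–15).
TAG is the first in-frame stop; ORF spans 7–15, 9 nucleotides.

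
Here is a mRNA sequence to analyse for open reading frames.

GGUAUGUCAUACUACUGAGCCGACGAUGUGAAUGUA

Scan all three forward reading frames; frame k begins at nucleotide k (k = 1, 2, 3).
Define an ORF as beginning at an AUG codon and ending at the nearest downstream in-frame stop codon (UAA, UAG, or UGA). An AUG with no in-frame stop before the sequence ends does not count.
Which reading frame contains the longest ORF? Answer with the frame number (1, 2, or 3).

1

Frame 1: GGU AUG UCA UAC UAC UGA GCC GAC GAU GUG AAU GUA — AUG at 4, stop UGA at 16 → 15 nt.
Frame 2: GUA UGU CAU ACU ACU GAG CCG ACG AUG UGA AUG — AUG at 26, stop UGA at 29 → 6 nt.
Frame 3: UAU GUC AUA CUA CUG AGC CGA CGA UGU GAA UGU — no AUG→stop ORF.
Longest ORF is 15 nt in frame 1 (positions 4–18).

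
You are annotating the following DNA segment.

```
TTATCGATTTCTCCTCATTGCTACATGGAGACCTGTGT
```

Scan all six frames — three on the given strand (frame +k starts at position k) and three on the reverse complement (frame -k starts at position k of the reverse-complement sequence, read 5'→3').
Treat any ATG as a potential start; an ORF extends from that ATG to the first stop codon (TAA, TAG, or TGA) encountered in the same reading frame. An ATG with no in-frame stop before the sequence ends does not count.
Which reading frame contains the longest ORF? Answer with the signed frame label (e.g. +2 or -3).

-3

Reverse complement (5'→3'): ACACAGGTCTCCATGTAGCAATGAGGAGAAATCGATAA
Frame +1: TTA TCG ATT TCT CCT CAT TGC TAC ATG GAG ACC TGT — no ATG→stop ORF.
Frame +2: TAT CGA TTT CTC CTC ATT GCT ACA TGG AGA CCT GTG — no ATG→stop ORF.
Frame +3: ATC GAT TTC TCC TCA TTG CTA CAT GGA GAC CTG TGT — no ATG→stop ORF.
Frame -1: ACA CAG GTC TCC ATG TAG CAA TGA GGA GAA ATC GAT — ATG at 13, stop TAG at 16 → 6 nt.
Frame -2: CAC AGG TCT CCA TGT AGC AAT GAG GAG AAA TCG ATA — no ATG→stop ORF.
Frame -3: ACA GGT CTC CAT GTA GCA ATG AGG AGA AAT CGA TAA — ATG at 21, stop TAA at 36 → 18 nt.
Longest ORF is 18 nt in frame -3 (positions 21–38).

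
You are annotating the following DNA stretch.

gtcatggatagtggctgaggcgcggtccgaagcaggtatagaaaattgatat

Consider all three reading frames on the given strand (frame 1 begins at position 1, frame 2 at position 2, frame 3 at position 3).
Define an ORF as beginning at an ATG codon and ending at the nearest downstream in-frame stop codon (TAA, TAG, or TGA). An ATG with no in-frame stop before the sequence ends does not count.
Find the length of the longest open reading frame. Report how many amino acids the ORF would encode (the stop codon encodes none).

Frame 1: GTC ATG GAT AGT GGC TGA GGC GCG GTC CGA AGC AGG TAT AGA AAA TTG ATA — ATG at 4, stop TGA at 16 → 15 nt.
Frame 2: TCA TGG ATA GTG GCT GAG GCG CGG TCC GAA GCA GGT ATA GAA AAT TGA TAT — no ATG→stop ORF.
Frame 3: CAT GGA TAG TGG CTG AGG CGC GGT CCG AAG CAG GTA TAG AAA ATT GAT — no ATG→stop ORF.
Longest: frame 1, positions 4–18, 15 nt = 5 codons = 4 aa. → 4 amino acids.

4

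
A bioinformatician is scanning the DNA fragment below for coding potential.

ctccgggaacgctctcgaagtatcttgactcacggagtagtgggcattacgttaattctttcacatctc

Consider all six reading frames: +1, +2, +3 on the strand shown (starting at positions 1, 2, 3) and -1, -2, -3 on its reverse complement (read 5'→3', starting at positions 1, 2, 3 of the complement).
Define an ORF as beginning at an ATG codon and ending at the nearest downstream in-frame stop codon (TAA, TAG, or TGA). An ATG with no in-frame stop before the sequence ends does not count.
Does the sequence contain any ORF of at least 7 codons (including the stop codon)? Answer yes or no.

Reverse complement (5'→3'): GAGATGTGAAAGAATTAACGTAATGCCCACTACTCCGTGAGTCAAGATACTTCGAGAGCGTTCCCGGAG
Frame +1: CTC CGG GAA CGC TCT CGA AGT ATC TTG ACT CAC GGA GTA GTG GGC ATT ACG TTA ATT CTT TCA CAT CTC — no ATG→stop ORF.
Frame +2: TCC GGG AAC GCT CTC GAA GTA TCT TGA CTC ACG GAG TAG TGG GCA TTA CGT TAA TTC TTT CAC ATC — no ATG→stop ORF.
Frame +3: CCG GGA ACG CTC TCG AAG TAT CTT GAC TCA CGG AGT AGT GGG CAT TAC GTT AAT TCT TTC ACA TCT — no ATG→stop ORF.
Frame -1: GAG ATG TGA AAG AAT TAA CGT AAT GCC CAC TAC TCC GTG AGT CAA GAT ACT TCG AGA GCG TTC CCG GAG — ATG at 4, stop TGA at 7 → 6 nt.
Frame -2: AGA TGT GAA AGA ATT AAC GTA ATG CCC ACT ACT CCG TGA GTC AAG ATA CTT CGA GAG CGT TCC CGG — ATG at 23, stop TGA at 38 → 18 nt.
Frame -3: GAT GTG AAA GAA TTA ACG TAA TGC CCA CTA CTC CGT GAG TCA AGA TAC TTC GAG AGC GTT CCC GGA — no ATG→stop ORF.
Largest ORF found is 6 codons < 7, so no.

no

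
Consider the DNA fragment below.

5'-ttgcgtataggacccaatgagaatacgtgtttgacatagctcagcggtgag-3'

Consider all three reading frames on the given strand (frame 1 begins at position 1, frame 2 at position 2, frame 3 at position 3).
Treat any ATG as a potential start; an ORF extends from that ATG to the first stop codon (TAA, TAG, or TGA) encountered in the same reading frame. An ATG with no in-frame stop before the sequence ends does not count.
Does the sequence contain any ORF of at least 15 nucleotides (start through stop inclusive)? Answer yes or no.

Frame 1: TTG CGT ATA GGA CCC AAT GAG AAT ACG TGT TTG ACA TAG CTC AGC GGT GAG — no ATG→stop ORF.
Frame 2: TGC GTA TAG GAC CCA ATG AGA ATA CGT GTT TGA CAT AGC TCA GCG GTG — ATG at 17, stop TGA at 32 → 18 nt.
Frame 3: GCG TAT AGG ACC CAA TGA GAA TAC GTG TTT GAC ATA GCT CAG CGG TGA — no ATG→stop ORF.
Frame 2 has an ORF of 18 nucleotides (positions 17–34) ≥ 15, so yes.

yes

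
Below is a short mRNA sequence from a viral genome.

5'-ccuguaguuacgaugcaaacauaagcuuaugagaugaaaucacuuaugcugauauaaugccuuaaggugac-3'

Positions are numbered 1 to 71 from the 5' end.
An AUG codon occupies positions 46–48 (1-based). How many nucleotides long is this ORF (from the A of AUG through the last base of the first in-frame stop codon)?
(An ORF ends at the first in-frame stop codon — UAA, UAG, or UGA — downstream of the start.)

12

Codons from position 46: AUG (46–48), CUG (49–51), AUA (52–54), UAA (55–57).
UAA is the first in-frame stop; ORF spans 46–57, 12 nucleotides.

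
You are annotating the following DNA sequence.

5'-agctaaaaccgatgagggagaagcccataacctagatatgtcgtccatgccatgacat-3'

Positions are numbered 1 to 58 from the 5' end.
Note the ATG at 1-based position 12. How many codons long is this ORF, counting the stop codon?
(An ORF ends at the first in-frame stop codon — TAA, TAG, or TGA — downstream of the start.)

8

Codons from position 12: ATG (12–14), AGG (15–17), GAG (18–20), AAG (21–23), CCC (24–26), ATA (27–29), ACC (30–32), TAG (33–35).
TAG is the first in-frame stop; that's 8 codons including the stop.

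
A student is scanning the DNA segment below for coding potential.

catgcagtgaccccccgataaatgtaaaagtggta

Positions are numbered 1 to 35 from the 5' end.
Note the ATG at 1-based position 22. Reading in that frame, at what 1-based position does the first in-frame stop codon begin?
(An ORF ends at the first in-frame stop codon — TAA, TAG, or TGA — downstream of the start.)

Codons from position 22: ATG (22–24), TAA (25–27).
TAA is a stop codon; it begins at position 25.

25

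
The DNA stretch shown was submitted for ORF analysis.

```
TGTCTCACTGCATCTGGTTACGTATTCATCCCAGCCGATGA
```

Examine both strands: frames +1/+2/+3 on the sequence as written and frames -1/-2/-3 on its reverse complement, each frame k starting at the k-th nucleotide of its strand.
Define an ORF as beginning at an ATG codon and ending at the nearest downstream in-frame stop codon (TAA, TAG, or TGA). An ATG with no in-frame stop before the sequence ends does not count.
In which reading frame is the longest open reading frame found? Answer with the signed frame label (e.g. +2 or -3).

-1

Reverse complement (5'→3'): TCATCGGCTGGGATGAATACGTAACCAGATGCAGTGAGACA
Frame +1: TGT CTC ACT GCA TCT GGT TAC GTA TTC ATC CCA GCC GAT — no ATG→stop ORF.
Frame +2: GTC TCA CTG CAT CTG GTT ACG TAT TCA TCC CAG CCG ATG — no ATG→stop ORF.
Frame +3: TCT CAC TGC ATC TGG TTA CGT ATT CAT CCC AGC CGA TGA — no ATG→stop ORF.
Frame -1: TCA TCG GCT GGG ATG AAT ACG TAA CCA GAT GCA GTG AGA — ATG at 13, stop TAA at 22 → 12 nt.
Frame -2: CAT CGG CTG GGA TGA ATA CGT AAC CAG ATG CAG TGA GAC — ATG at 29, stop TGA at 35 → 9 nt.
Frame -3: ATC GGC TGG GAT GAA TAC GTA ACC AGA TGC AGT GAG ACA — no ATG→stop ORF.
Longest ORF is 12 nt in frame -1 (positions 13–24).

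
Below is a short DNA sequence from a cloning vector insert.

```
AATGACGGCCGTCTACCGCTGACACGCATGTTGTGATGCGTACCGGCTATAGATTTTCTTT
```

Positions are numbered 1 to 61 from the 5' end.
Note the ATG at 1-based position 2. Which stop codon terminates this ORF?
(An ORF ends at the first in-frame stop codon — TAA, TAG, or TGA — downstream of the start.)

TGA

Codons from position 2: ATG (2–4), ACG (5–7), GCC (8–10), GTC (11–13), TAC (14–16), CGC (17–19), TGA (20–22).
The first in-frame stop codon is TGA.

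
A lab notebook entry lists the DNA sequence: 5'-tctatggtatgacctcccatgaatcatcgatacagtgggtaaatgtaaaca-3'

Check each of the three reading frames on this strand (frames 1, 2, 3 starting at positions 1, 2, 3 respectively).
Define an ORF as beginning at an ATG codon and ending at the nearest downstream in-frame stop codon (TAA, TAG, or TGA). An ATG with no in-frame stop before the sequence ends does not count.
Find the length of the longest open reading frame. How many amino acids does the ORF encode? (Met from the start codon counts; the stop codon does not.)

Frame 1: TCT ATG GTA TGA CCT CCC ATG AAT CAT CGA TAC AGT GGG TAA ATG TAA ACA — ATG at 4, stop TGA at 10 → 9 nt; ATG at 19, stop TAA at 40 → 24 nt; ATG at 43, stop TAA at 46 → 6 nt.
Frame 2: CTA TGG TAT GAC CTC CCA TGA ATC ATC GAT ACA GTG GGT AAA TGT AAA — no ATG→stop ORF.
Frame 3: TAT GGT ATG ACC TCC CAT GAA TCA TCG ATA CAG TGG GTA AAT GTA AAC — no ATG→stop ORF.
Longest: frame 1, positions 19–42, 24 nt = 8 codons = 7 aa. → 7 amino acids.

7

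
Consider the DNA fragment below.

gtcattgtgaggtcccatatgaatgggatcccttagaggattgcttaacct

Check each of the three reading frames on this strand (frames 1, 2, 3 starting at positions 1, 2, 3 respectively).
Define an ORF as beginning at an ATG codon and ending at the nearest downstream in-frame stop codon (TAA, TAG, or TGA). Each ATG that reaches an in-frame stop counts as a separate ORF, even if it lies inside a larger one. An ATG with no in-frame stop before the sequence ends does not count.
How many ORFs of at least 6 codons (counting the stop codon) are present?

Frame 1: GTC ATT GTG AGG TCC CAT ATG AAT GGG ATC CCT TAG AGG ATT GCT TAA CCT — ATG at 19, stop TAG at 34 → 18 nt.
Frame 2: TCA TTG TGA GGT CCC ATA TGA ATG GGA TCC CTT AGA GGA TTG CTT AAC — no ATG→stop ORF.
Frame 3: CAT TGT GAG GTC CCA TAT GAA TGG GAT CCC TTA GAG GAT TGC TTA ACC — no ATG→stop ORF.
ORFs ≥ 6 codons: frame 1 19–36 (6 codons). Count = 1.

1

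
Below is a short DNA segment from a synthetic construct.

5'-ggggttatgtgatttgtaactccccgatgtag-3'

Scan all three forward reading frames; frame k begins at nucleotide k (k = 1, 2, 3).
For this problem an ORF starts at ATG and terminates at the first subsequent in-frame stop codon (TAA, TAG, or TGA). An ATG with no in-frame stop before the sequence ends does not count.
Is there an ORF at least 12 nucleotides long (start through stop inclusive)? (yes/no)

no

Frame 1: GGG GTT ATG TGA TTT GTA ACT CCC CGA TGT — ATG at 7, stop TGA at 10 → 6 nt.
Frame 2: GGG TTA TGT GAT TTG TAA CTC CCC GAT GTA — no ATG→stop ORF.
Frame 3: GGT TAT GTG ATT TGT AAC TCC CCG ATG TAG — ATG at 27, stop TAG at 30 → 6 nt.
Largest ORF found is 6 nucleotides < 12, so no.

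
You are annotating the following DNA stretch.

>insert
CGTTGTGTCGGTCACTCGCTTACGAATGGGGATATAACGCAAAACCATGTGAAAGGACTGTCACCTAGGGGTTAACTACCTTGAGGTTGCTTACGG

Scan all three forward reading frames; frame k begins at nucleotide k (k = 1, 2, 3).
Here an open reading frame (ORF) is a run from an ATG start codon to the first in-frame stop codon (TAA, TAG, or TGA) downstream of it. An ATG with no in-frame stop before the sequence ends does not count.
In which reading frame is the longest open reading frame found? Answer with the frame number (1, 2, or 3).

Frame 1: CGT TGT GTC GGT CAC TCG CTT ACG AAT GGG GAT ATA ACG CAA AAC CAT GTG AAA GGA CTG TCA CCT AGG GGT TAA CTA CCT TGA GGT TGC TTA CGG — no ATG→stop ORF.
Frame 2: GTT GTG TCG GTC ACT CGC TTA CGA ATG GGG ATA TAA CGC AAA ACC ATG TGA AAG GAC TGT CAC CTA GGG GTT AAC TAC CTT GAG GTT GCT TAC — ATG at 26, stop TAA at 35 → 12 nt; ATG at 47, stop TGA at 50 → 6 nt.
Frame 3: TTG TGT CGG TCA CTC GCT TAC GAA TGG GGA TAT AAC GCA AAA CCA TGT GAA AGG ACT GTC ACC TAG GGG TTA ACT ACC TTG AGG TTG CTT ACG — no ATG→stop ORF.
Longest ORF is 12 nt in frame 2 (positions 26–37).

2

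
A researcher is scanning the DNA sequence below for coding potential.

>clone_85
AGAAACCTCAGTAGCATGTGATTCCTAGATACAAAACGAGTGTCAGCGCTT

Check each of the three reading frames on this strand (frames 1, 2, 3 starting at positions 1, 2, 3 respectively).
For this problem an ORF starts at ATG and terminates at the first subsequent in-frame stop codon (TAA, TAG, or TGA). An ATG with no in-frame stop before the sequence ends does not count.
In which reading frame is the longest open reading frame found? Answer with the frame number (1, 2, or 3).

Frame 1: AGA AAC CTC AGT AGC ATG TGA TTC CTA GAT ACA AAA CGA GTG TCA GCG CTT — ATG at 16, stop TGA at 19 → 6 nt.
Frame 2: GAA ACC TCA GTA GCA TGT GAT TCC TAG ATA CAA AAC GAG TGT CAG CGC — no ATG→stop ORF.
Frame 3: AAA CCT CAG TAG CAT GTG ATT CCT AGA TAC AAA ACG AGT GTC AGC GCT — no ATG→stop ORF.
Longest ORF is 6 nt in frame 1 (positions 16–21).

1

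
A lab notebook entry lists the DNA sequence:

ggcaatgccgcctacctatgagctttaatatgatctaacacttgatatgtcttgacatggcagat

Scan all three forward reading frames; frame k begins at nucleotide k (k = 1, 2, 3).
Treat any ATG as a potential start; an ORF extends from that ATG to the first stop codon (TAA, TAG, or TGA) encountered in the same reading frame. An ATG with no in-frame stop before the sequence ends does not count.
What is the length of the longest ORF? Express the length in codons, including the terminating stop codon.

Frame 1: GGC AAT GCC GCC TAC CTA TGA GCT TTA ATA TGA TCT AAC ACT TGA TAT GTC TTG ACA TGG CAG — no ATG→stop ORF.
Frame 2: GCA ATG CCG CCT ACC TAT GAG CTT TAA TAT GAT CTA ACA CTT GAT ATG TCT TGA CAT GGC AGA — ATG at 5, stop TAA at 26 → 24 nt; ATG at 47, stop TGA at 53 → 9 nt.
Frame 3: CAA TGC CGC CTA CCT ATG AGC TTT AAT ATG ATC TAA CAC TTG ATA TGT CTT GAC ATG GCA GAT — ATG at 18, stop TAA at 36 → 21 nt; ATG at 30, stop TAA at 36 → 9 nt.
Longest: frame 2, positions 5–28, 24 nt = 8 codons = 7 aa. → 8 codons.

8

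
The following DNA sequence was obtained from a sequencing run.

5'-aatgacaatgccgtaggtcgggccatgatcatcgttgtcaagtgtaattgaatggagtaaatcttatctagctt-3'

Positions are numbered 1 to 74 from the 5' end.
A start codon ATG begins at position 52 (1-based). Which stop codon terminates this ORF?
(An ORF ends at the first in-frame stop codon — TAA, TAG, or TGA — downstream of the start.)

Codons from position 52: ATG (52–54), GAG (55–57), TAA (58–60).
The first in-frame stop codon is TAA.

TAA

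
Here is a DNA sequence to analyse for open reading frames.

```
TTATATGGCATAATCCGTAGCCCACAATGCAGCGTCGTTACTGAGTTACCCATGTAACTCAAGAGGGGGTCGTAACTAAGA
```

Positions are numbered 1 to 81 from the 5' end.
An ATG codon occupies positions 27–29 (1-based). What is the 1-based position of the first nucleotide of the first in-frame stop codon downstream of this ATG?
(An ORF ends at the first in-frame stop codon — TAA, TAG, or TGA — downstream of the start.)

Codons from position 27: ATG (27–29), CAG (30–32), CGT (33–35), CGT (36–38), TAC (39–41), TGA (42–44).
TGA is a stop codon; it begins at position 42.

42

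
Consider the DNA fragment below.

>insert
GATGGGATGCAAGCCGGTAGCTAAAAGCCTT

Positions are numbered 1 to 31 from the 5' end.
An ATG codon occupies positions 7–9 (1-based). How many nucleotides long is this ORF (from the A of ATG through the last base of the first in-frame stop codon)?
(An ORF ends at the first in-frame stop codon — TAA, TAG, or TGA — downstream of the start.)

Codons from position 7: ATG (7–9), CAA (10–12), GCC (13–15), GGT (16–18), AGC (19–21), TAA (22–24).
TAA is the first in-frame stop; ORF spans 7–24, 18 nucleotides.

18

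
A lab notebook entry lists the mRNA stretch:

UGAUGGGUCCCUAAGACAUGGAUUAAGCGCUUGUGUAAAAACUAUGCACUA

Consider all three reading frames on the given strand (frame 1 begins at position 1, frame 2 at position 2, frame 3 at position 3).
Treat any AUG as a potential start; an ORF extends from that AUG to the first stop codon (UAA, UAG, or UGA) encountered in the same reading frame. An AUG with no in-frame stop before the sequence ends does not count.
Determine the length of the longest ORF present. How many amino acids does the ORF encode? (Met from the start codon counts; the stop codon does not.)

Frame 1: UGA UGG GUC CCU AAG ACA UGG AUU AAG CGC UUG UGU AAA AAC UAU GCA CUA — no AUG→stop ORF.
Frame 2: GAU GGG UCC CUA AGA CAU GGA UUA AGC GCU UGU GUA AAA ACU AUG CAC — no AUG→stop ORF.
Frame 3: AUG GGU CCC UAA GAC AUG GAU UAA GCG CUU GUG UAA AAA CUA UGC ACU — AUG at 3, stop UAA at 12 → 12 nt; AUG at 18, stop UAA at 24 → 9 nt.
Longest: frame 3, positions 3–14, 12 nt = 4 codons = 3 aa. → 3 amino acids.

3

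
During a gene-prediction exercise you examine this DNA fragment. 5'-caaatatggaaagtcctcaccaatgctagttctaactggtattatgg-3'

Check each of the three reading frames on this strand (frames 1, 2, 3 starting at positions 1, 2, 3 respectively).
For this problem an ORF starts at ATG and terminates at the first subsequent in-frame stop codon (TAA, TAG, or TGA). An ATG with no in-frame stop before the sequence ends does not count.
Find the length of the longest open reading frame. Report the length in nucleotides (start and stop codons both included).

24

Frame 1: CAA ATA TGG AAA GTC CTC ACC AAT GCT AGT TCT AAC TGG TAT TAT — no ATG→stop ORF.
Frame 2: AAA TAT GGA AAG TCC TCA CCA ATG CTA GTT CTA ACT GGT ATT ATG — no ATG→stop ORF.
Frame 3: AAT ATG GAA AGT CCT CAC CAA TGC TAG TTC TAA CTG GTA TTA TGG — ATG at 6, stop TAG at 27 → 24 nt.
Longest: frame 3, positions 6–29, 24 nt = 8 codons = 7 aa. → 24 nucleotides.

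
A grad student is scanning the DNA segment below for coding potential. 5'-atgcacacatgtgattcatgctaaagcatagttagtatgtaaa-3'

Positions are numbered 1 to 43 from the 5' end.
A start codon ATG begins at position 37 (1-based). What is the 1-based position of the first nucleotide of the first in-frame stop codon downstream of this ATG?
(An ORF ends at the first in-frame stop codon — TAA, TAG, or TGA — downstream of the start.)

40

Codons from position 37: ATG (37–39), TAA (40–42).
TAA is a stop codon; it begins at position 40.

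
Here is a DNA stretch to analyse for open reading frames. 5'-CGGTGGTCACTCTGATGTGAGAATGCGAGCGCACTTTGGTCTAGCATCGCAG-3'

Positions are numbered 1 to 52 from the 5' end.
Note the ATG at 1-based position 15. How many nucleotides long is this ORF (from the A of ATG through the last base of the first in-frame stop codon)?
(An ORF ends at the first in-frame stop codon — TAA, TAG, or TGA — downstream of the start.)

Codons from position 15: ATG (15–17), TGA (18–20).
TGA is the first in-frame stop; ORF spans 15–20, 6 nucleotides.

6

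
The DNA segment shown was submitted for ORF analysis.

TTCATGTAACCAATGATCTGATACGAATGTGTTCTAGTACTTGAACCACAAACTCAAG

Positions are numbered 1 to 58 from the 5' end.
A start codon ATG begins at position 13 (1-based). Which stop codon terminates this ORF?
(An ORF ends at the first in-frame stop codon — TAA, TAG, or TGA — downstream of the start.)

TGA

Codons from position 13: ATG (13–15), ATC (16–18), TGA (19–21).
The first in-frame stop codon is TGA.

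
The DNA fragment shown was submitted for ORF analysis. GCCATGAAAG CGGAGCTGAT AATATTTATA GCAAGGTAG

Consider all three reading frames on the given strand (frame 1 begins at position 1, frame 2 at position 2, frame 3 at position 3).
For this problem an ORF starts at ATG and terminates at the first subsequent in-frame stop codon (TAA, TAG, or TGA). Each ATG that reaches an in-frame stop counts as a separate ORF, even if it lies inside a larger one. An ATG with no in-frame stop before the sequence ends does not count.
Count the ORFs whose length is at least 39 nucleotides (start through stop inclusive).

0

Frame 1: GCC ATG AAA GCG GAG CTG ATA ATA TTT ATA GCA AGG TAG — ATG at 4, stop TAG at 37 → 36 nt.
Frame 2: CCA TGA AAG CGG AGC TGA TAA TAT TTA TAG CAA GGT — no ATG→stop ORF.
Frame 3: CAT GAA AGC GGA GCT GAT AAT ATT TAT AGC AAG GTA — no ATG→stop ORF.
No ORF reaches 39 nucleotides. Count = 0.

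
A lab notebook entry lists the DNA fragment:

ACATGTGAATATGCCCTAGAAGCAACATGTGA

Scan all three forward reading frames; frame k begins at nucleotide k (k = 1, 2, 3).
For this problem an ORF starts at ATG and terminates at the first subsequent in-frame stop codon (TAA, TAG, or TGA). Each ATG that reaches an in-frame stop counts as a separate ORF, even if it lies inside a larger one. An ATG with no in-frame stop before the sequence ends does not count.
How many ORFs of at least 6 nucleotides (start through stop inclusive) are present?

Frame 1: ACA TGT GAA TAT GCC CTA GAA GCA ACA TGT — no ATG→stop ORF.
Frame 2: CAT GTG AAT ATG CCC TAG AAG CAA CAT GTG — ATG at 11, stop TAG at 17 → 9 nt.
Frame 3: ATG TGA ATA TGC CCT AGA AGC AAC ATG TGA — ATG at 3, stop TGA at 6 → 6 nt; ATG at 27, stop TGA at 30 → 6 nt.
ORFs ≥ 6 nucleotides: frame 2 11–19 (9 nucleotides), frame 3 3–8 (6 nucleotides), frame 3 27–32 (6 nucleotides). Count = 3.

3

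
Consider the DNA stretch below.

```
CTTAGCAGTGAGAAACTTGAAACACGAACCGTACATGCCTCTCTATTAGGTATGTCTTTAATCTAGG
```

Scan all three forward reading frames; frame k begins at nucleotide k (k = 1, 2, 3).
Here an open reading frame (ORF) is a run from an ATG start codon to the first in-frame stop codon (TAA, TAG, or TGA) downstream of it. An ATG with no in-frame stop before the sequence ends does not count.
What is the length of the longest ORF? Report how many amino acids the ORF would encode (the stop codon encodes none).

4

Frame 1: CTT AGC AGT GAG AAA CTT GAA ACA CGA ACC GTA CAT GCC TCT CTA TTA GGT ATG TCT TTA ATC TAG — ATG at 52, stop TAG at 64 → 15 nt.
Frame 2: TTA GCA GTG AGA AAC TTG AAA CAC GAA CCG TAC ATG CCT CTC TAT TAG GTA TGT CTT TAA TCT AGG — ATG at 35, stop TAG at 47 → 15 nt.
Frame 3: TAG CAG TGA GAA ACT TGA AAC ACG AAC CGT ACA TGC CTC TCT ATT AGG TAT GTC TTT AAT CTA — no ATG→stop ORF.
Longest: frame 1, positions 52–66, 15 nt = 5 codons = 4 aa. → 4 amino acids.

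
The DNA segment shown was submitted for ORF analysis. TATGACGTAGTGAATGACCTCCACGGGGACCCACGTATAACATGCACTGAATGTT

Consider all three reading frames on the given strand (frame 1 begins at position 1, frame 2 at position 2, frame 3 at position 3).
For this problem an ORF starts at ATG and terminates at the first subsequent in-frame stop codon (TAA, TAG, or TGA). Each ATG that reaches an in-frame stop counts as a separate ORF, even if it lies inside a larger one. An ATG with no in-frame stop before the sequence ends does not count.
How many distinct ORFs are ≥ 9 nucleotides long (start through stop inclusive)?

Frame 1: TAT GAC GTA GTG AAT GAC CTC CAC GGG GAC CCA CGT ATA ACA TGC ACT GAA TGT — no ATG→stop ORF.
Frame 2: ATG ACG TAG TGA ATG ACC TCC ACG GGG ACC CAC GTA TAA CAT GCA CTG AAT GTT — ATG at 2, stop TAG at 8 → 9 nt; ATG at 14, stop TAA at 38 → 27 nt.
Frame 3: TGA CGT AGT GAA TGA CCT CCA CGG GGA CCC ACG TAT AAC ATG CAC TGA ATG — ATG at 42, stop TGA at 48 → 9 nt.
ORFs ≥ 9 nucleotides: frame 2 2–10 (9 nucleotides), frame 2 14–40 (27 nucleotides), frame 3 42–50 (9 nucleotides). Count = 3.

3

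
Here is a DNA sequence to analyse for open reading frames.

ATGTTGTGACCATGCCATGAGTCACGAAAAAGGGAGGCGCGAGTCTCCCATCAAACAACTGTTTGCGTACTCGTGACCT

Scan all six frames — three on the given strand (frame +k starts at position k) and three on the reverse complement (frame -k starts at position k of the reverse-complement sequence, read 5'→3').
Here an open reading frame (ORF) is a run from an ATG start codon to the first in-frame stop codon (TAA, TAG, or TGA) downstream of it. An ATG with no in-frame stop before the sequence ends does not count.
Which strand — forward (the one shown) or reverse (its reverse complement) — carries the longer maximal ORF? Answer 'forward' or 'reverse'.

forward

Reverse complement (5'→3'): AGGTCACGAGTACGCAAACAGTTGTTTGATGGGAGACTCGCGCCTCCCTTTTTCGTGACTCATGGCATGGTCACAACAT
Frame +1: ATG TTG TGA CCA TGC CAT GAG TCA CGA AAA AGG GAG GCG CGA GTC TCC CAT CAA ACA ACT GTT TGC GTA CTC GTG ACC — ATG at 1, stop TGA at 7 → 9 nt.
Frame +2: TGT TGT GAC CAT GCC ATG AGT CAC GAA AAA GGG AGG CGC GAG TCT CCC ATC AAA CAA CTG TTT GCG TAC TCG TGA CCT — ATG at 17, stop TGA at 74 → 60 nt.
Frame +3: GTT GTG ACC ATG CCA TGA GTC ACG AAA AAG GGA GGC GCG AGT CTC CCA TCA AAC AAC TGT TTG CGT ACT CGT GAC — ATG at 12, stop TGA at 18 → 9 nt.
Frame -1: AGG TCA CGA GTA CGC AAA CAG TTG TTT GAT GGG AGA CTC GCG CCT CCC TTT TTC GTG ACT CAT GGC ATG GTC ACA ACA — no ATG→stop ORF.
Frame -2: GGT CAC GAG TAC GCA AAC AGT TGT TTG ATG GGA GAC TCG CGC CTC CCT TTT TCG TGA CTC ATG GCA TGG TCA CAA CAT — ATG at 29, stop TGA at 56 → 30 nt.
Frame -3: GTC ACG AGT ACG CAA ACA GTT GTT TGA TGG GAG ACT CGC GCC TCC CTT TTT CGT GAC TCA TGG CAT GGT CAC AAC — no ATG→stop ORF.
Forward-strand max 60 nt; reverse-strand max 30 nt. The forward strand has the longer ORF.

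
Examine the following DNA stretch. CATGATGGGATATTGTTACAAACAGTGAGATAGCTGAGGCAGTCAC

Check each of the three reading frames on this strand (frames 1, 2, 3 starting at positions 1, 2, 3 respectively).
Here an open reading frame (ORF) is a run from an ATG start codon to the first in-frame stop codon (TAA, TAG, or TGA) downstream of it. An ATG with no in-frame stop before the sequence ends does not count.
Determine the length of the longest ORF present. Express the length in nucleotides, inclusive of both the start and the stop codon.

Frame 1: CAT GAT GGG ATA TTG TTA CAA ACA GTG AGA TAG CTG AGG CAG TCA — no ATG→stop ORF.
Frame 2: ATG ATG GGA TAT TGT TAC AAA CAG TGA GAT AGC TGA GGC AGT CAC — ATG at 2, stop TGA at 26 → 27 nt; ATG at 5, stop TGA at 26 → 24 nt.
Frame 3: TGA TGG GAT ATT GTT ACA AAC AGT GAG ATA GCT GAG GCA GTC — no ATG→stop ORF.
Longest: frame 2, positions 2–28, 27 nt = 9 codons = 8 aa. → 27 nucleotides.

27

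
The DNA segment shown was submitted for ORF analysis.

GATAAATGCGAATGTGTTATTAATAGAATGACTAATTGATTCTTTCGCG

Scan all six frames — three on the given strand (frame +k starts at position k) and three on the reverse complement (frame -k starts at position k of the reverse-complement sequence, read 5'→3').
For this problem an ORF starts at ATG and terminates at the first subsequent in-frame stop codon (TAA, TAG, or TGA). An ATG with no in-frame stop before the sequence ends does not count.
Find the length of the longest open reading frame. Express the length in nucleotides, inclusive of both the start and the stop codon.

18

Reverse complement (5'→3'): CGCGAAAGAATCAATTAGTCATTCTATTAATAACACATTCGCATTTATC
Frame +1: GAT AAA TGC GAA TGT GTT ATT AAT AGA ATG ACT AAT TGA TTC TTT CGC — ATG at 28, stop TGA at 37 → 12 nt.
Frame +2: ATA AAT GCG AAT GTG TTA TTA ATA GAA TGA CTA ATT GAT TCT TTC GCG — no ATG→stop ORF.
Frame +3: TAA ATG CGA ATG TGT TAT TAA TAG AAT GAC TAA TTG ATT CTT TCG — ATG at 6, stop TAA at 21 → 18 nt; ATG at 12, stop TAA at 21 → 12 nt.
Frame -1: CGC GAA AGA ATC AAT TAG TCA TTC TAT TAA TAA CAC ATT CGC ATT TAT — no ATG→stop ORF.
Frame -2: GCG AAA GAA TCA ATT AGT CAT TCT ATT AAT AAC ACA TTC GCA TTT ATC — no ATG→stop ORF.
Frame -3: CGA AAG AAT CAA TTA GTC ATT CTA TTA ATA ACA CAT TCG CAT TTA — no ATG→stop ORF.
Longest: frame +3, positions 6–23, 18 nt = 6 codons = 5 aa. → 18 nucleotides.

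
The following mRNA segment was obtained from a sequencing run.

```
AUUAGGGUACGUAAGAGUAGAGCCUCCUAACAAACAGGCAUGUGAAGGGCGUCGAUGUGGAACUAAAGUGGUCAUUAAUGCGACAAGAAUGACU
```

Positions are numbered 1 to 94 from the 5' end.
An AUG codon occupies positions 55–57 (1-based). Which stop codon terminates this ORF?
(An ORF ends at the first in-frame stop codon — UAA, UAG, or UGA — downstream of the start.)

Codons from position 55: AUG (55–57), UGG (58–60), AAC (61–63), UAA (64–66).
The first in-frame stop codon is UAA.

UAA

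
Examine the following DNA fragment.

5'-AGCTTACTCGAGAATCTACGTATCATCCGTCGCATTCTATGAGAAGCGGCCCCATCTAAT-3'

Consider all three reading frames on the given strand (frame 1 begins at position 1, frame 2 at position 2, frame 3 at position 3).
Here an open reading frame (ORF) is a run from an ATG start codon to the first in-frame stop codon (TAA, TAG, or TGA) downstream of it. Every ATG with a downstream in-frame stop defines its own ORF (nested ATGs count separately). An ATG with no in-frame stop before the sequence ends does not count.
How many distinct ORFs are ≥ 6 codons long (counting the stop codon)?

Frame 1: AGC TTA CTC GAG AAT CTA CGT ATC ATC CGT CGC ATT CTA TGA GAA GCG GCC CCA TCT AAT — no ATG→stop ORF.
Frame 2: GCT TAC TCG AGA ATC TAC GTA TCA TCC GTC GCA TTC TAT GAG AAG CGG CCC CAT CTA — no ATG→stop ORF.
Frame 3: CTT ACT CGA GAA TCT ACG TAT CAT CCG TCG CAT TCT ATG AGA AGC GGC CCC ATC TAA — ATG at 39, stop TAA at 57 → 21 nt.
ORFs ≥ 6 codons: frame 3 39–59 (7 codons). Count = 1.

1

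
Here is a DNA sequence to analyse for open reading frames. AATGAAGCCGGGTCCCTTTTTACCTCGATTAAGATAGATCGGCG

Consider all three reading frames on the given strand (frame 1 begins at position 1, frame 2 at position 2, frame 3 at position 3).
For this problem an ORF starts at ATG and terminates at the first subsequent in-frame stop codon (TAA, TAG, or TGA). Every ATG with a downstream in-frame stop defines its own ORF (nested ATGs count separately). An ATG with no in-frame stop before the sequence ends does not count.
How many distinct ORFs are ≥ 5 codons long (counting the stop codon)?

1

Frame 1: AAT GAA GCC GGG TCC CTT TTT ACC TCG ATT AAG ATA GAT CGG — no ATG→stop ORF.
Frame 2: ATG AAG CCG GGT CCC TTT TTA CCT CGA TTA AGA TAG ATC GGC — ATG at 2, stop TAG at 35 → 36 nt.
Frame 3: TGA AGC CGG GTC CCT TTT TAC CTC GAT TAA GAT AGA TCG GCG — no ATG→stop ORF.
ORFs ≥ 5 codons: frame 2 2–37 (12 codons). Count = 1.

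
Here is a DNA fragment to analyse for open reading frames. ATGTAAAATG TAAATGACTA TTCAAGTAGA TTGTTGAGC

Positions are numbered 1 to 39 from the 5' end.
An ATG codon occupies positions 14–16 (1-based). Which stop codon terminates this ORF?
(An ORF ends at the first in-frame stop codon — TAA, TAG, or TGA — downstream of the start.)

Codons from position 14: ATG (14–16), ACT (17–19), ATT (20–22), CAA (23–25), GTA (26–28), GAT (29–31), TGT (32–34), TGA (35–37).
The first in-frame stop codon is TGA.

TGA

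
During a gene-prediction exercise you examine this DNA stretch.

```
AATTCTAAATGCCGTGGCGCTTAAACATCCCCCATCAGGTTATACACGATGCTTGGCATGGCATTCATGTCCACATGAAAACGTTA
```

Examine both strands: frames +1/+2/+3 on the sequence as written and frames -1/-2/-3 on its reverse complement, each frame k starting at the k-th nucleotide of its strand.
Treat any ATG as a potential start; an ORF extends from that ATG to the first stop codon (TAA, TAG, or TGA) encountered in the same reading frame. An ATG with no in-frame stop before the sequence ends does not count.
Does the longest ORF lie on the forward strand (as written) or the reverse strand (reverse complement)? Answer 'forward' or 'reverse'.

Reverse complement (5'→3'): TAACGTTTTCATGTGGACATGAATGCCATGCCAAGCATCGTGTATAACCTGATGGGGGATGTTTAAGCGCCACGGCATTTAGAATT
Frame +1: AAT TCT AAA TGC CGT GGC GCT TAA ACA TCC CCC ATC AGG TTA TAC ACG ATG CTT GGC ATG GCA TTC ATG TCC ACA TGA AAA CGT — ATG at 49, stop TGA at 76 → 30 nt; ATG at 58, stop TGA at 76 → 21 nt; ATG at 67, stop TGA at 76 → 12 nt.
Frame +2: ATT CTA AAT GCC GTG GCG CTT AAA CAT CCC CCA TCA GGT TAT ACA CGA TGC TTG GCA TGG CAT TCA TGT CCA CAT GAA AAC GTT — no ATG→stop ORF.
Frame +3: TTC TAA ATG CCG TGG CGC TTA AAC ATC CCC CAT CAG GTT ATA CAC GAT GCT TGG CAT GGC ATT CAT GTC CAC ATG AAA ACG TTA — no ATG→stop ORF.
Frame -1: TAA CGT TTT CAT GTG GAC ATG AAT GCC ATG CCA AGC ATC GTG TAT AAC CTG ATG GGG GAT GTT TAA GCG CCA CGG CAT TTA GAA — ATG at 19, stop TAA at 64 → 48 nt; ATG at 28, stop TAA at 64 → 39 nt; ATG at 52, stop TAA at 64 → 15 nt.
Frame -2: AAC GTT TTC ATG TGG ACA TGA ATG CCA TGC CAA GCA TCG TGT ATA ACC TGA TGG GGG ATG TTT AAG CGC CAC GGC ATT TAG AAT — ATG at 11, stop TGA at 20 → 12 nt; ATG at 23, stop TGA at 50 → 30 nt; ATG at 59, stop TAG at 80 → 24 nt.
Frame -3: ACG TTT TCA TGT GGA CAT GAA TGC CAT GCC AAG CAT CGT GTA TAA CCT GAT GGG GGA TGT TTA AGC GCC ACG GCA TTT AGA ATT — no ATG→stop ORF.
Forward-strand max 30 nt; reverse-strand max 48 nt. The reverse strand has the longer ORF.

reverse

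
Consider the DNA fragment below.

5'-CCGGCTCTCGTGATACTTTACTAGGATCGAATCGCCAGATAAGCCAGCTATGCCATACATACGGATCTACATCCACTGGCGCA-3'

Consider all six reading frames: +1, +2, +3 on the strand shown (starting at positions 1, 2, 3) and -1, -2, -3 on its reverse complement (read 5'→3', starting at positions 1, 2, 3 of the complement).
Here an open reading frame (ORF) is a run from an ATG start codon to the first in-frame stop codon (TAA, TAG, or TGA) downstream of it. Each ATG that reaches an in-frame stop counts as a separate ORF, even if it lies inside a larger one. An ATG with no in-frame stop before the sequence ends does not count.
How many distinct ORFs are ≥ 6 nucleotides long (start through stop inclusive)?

Reverse complement (5'→3'): TGCGCCAGTGGATGTAGATCCGTATGTATGGCATAGCTGGCTTATCTGGCGATTCGATCCTAGTAAAGTATCACGAGAGCCGG
Frame +1: CCG GCT CTC GTG ATA CTT TAC TAG GAT CGA ATC GCC AGA TAA GCC AGC TAT GCC ATA CAT ACG GAT CTA CAT CCA CTG GCG — no ATG→stop ORF.
Frame +2: CGG CTC TCG TGA TAC TTT ACT AGG ATC GAA TCG CCA GAT AAG CCA GCT ATG CCA TAC ATA CGG ATC TAC ATC CAC TGG CGC — no ATG→stop ORF.
Frame +3: GGC TCT CGT GAT ACT TTA CTA GGA TCG AAT CGC CAG ATA AGC CAG CTA TGC CAT ACA TAC GGA TCT ACA TCC ACT GGC GCA — no ATG→stop ORF.
Frame -1: TGC GCC AGT GGA TGT AGA TCC GTA TGT ATG GCA TAG CTG GCT TAT CTG GCG ATT CGA TCC TAG TAA AGT ATC ACG AGA GCC — ATG at 28, stop TAG at 34 → 9 nt.
Frame -2: GCG CCA GTG GAT GTA GAT CCG TAT GTA TGG CAT AGC TGG CTT ATC TGG CGA TTC GAT CCT AGT AAA GTA TCA CGA GAG CCG — no ATG→stop ORF.
Frame -3: CGC CAG TGG ATG TAG ATC CGT ATG TAT GGC ATA GCT GGC TTA TCT GGC GAT TCG ATC CTA GTA AAG TAT CAC GAG AGC CGG — ATG at 12, stop TAG at 15 → 6 nt.
ORFs ≥ 6 nucleotides: frame -1 28–36 (9 nucleotides), frame -3 12–17 (6 nucleotides). Count = 2.

2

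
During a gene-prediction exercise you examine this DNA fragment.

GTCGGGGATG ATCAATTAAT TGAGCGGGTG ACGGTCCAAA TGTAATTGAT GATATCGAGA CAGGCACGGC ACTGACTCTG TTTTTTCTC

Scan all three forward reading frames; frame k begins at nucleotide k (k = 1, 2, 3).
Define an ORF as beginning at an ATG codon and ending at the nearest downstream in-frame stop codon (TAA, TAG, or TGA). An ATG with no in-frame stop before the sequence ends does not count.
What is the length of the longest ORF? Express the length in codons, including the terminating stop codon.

Frame 1: GTC GGG GAT GAT CAA TTA ATT GAG CGG GTG ACG GTC CAA ATG TAA TTG ATG ATA TCG AGA CAG GCA CGG CAC TGA CTC TGT TTT TTC — ATG at 40, stop TAA at 43 → 6 nt; ATG at 49, stop TGA at 73 → 27 nt.
Frame 2: TCG GGG ATG ATC AAT TAA TTG AGC GGG TGA CGG TCC AAA TGT AAT TGA TGA TAT CGA GAC AGG CAC GGC ACT GAC TCT GTT TTT TCT — ATG at 8, stop TAA at 17 → 12 nt.
Frame 3: CGG GGA TGA TCA ATT AAT TGA GCG GGT GAC GGT CCA AAT GTA ATT GAT GAT ATC GAG ACA GGC ACG GCA CTG ACT CTG TTT TTT CTC — no ATG→stop ORF.
Longest: frame 1, positions 49–75, 27 nt = 9 codons = 8 aa. → 9 codons.

9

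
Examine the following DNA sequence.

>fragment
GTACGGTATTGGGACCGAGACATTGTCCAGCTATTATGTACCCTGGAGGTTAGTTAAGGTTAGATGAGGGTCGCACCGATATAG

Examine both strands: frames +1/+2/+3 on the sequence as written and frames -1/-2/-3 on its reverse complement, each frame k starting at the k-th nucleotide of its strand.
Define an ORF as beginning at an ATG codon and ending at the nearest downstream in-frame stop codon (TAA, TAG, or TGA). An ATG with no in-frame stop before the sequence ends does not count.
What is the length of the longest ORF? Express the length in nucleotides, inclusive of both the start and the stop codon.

21

Reverse complement (5'→3'): CTATATCGGTGCGACCCTCATCTAACCTTAACTAACCTCCAGGGTACATAATAGCTGGACAATGTCTCGGTCCCAATACCGTAC
Frame +1: GTA CGG TAT TGG GAC CGA GAC ATT GTC CAG CTA TTA TGT ACC CTG GAG GTT AGT TAA GGT TAG ATG AGG GTC GCA CCG ATA TAG — ATG at 64, stop TAG at 82 → 21 nt.
Frame +2: TAC GGT ATT GGG ACC GAG ACA TTG TCC AGC TAT TAT GTA CCC TGG AGG TTA GTT AAG GTT AGA TGA GGG TCG CAC CGA TAT — no ATG→stop ORF.
Frame +3: ACG GTA TTG GGA CCG AGA CAT TGT CCA GCT ATT ATG TAC CCT GGA GGT TAG TTA AGG TTA GAT GAG GGT CGC ACC GAT ATA — ATG at 36, stop TAG at 51 → 18 nt.
Frame -1: CTA TAT CGG TGC GAC CCT CAT CTA ACC TTA ACT AAC CTC CAG GGT ACA TAA TAG CTG GAC AAT GTC TCG GTC CCA ATA CCG TAC — no ATG→stop ORF.
Frame -2: TAT ATC GGT GCG ACC CTC ATC TAA CCT TAA CTA ACC TCC AGG GTA CAT AAT AGC TGG ACA ATG TCT CGG TCC CAA TAC CGT — no ATG→stop ORF.
Frame -3: ATA TCG GTG CGA CCC TCA TCT AAC CTT AAC TAA CCT CCA GGG TAC ATA ATA GCT GGA CAA TGT CTC GGT CCC AAT ACC GTA — no ATG→stop ORF.
Longest: frame +1, positions 64–84, 21 nt = 7 codons = 6 aa. → 21 nucleotides.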